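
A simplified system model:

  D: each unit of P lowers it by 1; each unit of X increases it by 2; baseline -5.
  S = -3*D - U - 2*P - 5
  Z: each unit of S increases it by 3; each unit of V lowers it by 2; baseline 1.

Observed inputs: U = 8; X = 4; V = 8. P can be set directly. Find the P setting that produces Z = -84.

Substituting into the D equation gives D = -P + 3.
This gives S = P - 22.
Z becomes 3*P - 81.
Solve 3*P - 81 = -84: P = (-84 + 81) / 3 = -1.

P = -1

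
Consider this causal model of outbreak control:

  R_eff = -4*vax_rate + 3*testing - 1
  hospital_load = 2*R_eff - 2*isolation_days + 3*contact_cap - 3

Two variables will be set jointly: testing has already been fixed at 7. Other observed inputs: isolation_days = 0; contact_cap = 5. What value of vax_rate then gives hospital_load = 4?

vax_rate = 6

With testing held at 7:
Substituting into the R_eff equation gives R_eff = -4*vax_rate + 20.
So hospital_load = -8*vax_rate + 52.
Solve -8*vax_rate + 52 = 4: vax_rate = (4 - 52) / -8 = 6.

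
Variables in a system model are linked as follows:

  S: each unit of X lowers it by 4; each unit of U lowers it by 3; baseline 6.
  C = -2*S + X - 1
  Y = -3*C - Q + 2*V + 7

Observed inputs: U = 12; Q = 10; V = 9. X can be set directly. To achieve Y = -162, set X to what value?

X = 0

Substituting into the S equation gives S = -4*X - 30.
Substituting into the C equation gives C = 9*X + 59.
This gives Y = -27*X - 162.
Solve -27*X - 162 = -162: X = (-162 + 162) / -27 = 0.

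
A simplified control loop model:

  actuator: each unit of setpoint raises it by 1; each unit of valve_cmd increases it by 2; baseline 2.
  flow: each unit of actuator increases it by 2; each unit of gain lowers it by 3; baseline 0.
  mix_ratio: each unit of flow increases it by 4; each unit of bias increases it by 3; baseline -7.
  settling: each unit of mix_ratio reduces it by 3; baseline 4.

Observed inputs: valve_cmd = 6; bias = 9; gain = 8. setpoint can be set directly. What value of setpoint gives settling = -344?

Substituting into the actuator equation gives actuator = setpoint + 14.
flow becomes 2*setpoint + 4.
mix_ratio becomes 8*setpoint + 36.
Substituting into the settling equation gives settling = -24*setpoint - 104.
Solve -24*setpoint - 104 = -344: setpoint = (-344 + 104) / -24 = 10.

setpoint = 10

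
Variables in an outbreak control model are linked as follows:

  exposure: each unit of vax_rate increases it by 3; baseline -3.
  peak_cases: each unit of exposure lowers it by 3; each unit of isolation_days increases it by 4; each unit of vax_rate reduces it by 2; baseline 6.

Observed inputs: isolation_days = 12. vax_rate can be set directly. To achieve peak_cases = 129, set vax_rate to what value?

Substituting into the peak_cases equation gives peak_cases = -11*vax_rate + 63.
Solve -11*vax_rate + 63 = 129: vax_rate = (129 - 63) / -11 = -6.

vax_rate = -6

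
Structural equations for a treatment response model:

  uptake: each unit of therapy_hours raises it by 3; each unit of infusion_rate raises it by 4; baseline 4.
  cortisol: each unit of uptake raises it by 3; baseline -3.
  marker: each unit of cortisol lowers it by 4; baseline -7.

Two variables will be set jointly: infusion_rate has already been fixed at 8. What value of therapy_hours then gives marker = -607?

With infusion_rate held at 8:
Substituting into the uptake equation gives uptake = 3*therapy_hours + 36.
This gives cortisol = 9*therapy_hours + 105.
So marker = -36*therapy_hours - 427.
Solve -36*therapy_hours - 427 = -607: therapy_hours = (-607 + 427) / -36 = 5.

therapy_hours = 5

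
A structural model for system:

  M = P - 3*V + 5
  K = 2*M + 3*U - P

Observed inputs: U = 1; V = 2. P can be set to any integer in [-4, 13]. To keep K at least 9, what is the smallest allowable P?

Substituting into the M equation gives M = P - 1.
So K = P + 1.
Require P + 1 ≥ 9, so P ≥ 8.
The smallest integer in [-4, 13] satisfying this is 8.

P = 8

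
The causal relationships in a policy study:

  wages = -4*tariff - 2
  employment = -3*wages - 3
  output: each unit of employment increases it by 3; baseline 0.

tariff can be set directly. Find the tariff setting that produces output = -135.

tariff = -4

Substituting into the employment equation gives employment = 12*tariff + 3.
This gives output = 36*tariff + 9.
Solve 36*tariff + 9 = -135: tariff = (-135 - 9) / 36 = -4.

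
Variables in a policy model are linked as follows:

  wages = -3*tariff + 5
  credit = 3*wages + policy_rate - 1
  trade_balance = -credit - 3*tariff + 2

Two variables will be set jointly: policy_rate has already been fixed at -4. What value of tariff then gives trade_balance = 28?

tariff = 6

With policy_rate held at -4:
Substituting into the credit equation gives credit = -9*tariff + 10.
Substituting into the trade_balance equation gives trade_balance = 6*tariff - 8.
Solve 6*tariff - 8 = 28: tariff = (28 + 8) / 6 = 6.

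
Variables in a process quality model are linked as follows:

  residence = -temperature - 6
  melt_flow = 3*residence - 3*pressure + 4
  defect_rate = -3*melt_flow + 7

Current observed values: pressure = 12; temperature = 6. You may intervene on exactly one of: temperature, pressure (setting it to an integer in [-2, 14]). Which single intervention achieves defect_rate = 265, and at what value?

Intervening on temperature: with other inputs at their observed values, defect_rate = 9*temperature + 157. Solving for 265 gives temperature = 12, within [-2, 14].
Intervening on pressure: defect_rate = 9*pressure + 103. Reaching 265 requires pressure = 18, outside [-2, 14].

set temperature = 12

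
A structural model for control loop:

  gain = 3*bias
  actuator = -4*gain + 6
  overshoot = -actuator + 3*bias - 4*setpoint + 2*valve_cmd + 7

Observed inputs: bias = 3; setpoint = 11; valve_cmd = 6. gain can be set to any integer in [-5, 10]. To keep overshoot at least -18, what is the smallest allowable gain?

gain = 1

Intervening on gain fixes its value directly, overriding its dependence on bias.
Substituting into the overshoot equation gives overshoot = 4*gain - 22.
Require 4*gain - 22 ≥ -18, so gain ≥ 1.
The smallest integer in [-5, 10] satisfying this is 1.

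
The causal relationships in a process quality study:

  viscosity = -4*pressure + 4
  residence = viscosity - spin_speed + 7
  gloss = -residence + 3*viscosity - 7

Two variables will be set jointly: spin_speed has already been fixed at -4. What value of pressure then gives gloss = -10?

pressure = 0

With spin_speed held at -4:
Substituting into the residence equation gives residence = -4*pressure + 15.
Substituting into the gloss equation gives gloss = -8*pressure - 10.
Solve -8*pressure - 10 = -10: pressure = (-10 + 10) / -8 = 0.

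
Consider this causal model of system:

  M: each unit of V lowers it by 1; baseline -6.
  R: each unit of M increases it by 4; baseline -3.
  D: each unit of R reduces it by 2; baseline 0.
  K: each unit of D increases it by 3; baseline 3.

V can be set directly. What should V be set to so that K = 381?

Substituting into the R equation gives R = -4*V - 27.
So D = 8*V + 54.
K becomes 24*V + 165.
Solve 24*V + 165 = 381: V = (381 - 165) / 24 = 9.

V = 9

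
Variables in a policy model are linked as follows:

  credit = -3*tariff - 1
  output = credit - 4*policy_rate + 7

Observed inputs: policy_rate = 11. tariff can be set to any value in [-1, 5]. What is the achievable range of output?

Substituting into the output equation gives output = -3*tariff - 38.
Linear in tariff, so extremes are at the endpoints: tariff = -1 gives output = -35; tariff = 5 gives output = -53.

-53 to -35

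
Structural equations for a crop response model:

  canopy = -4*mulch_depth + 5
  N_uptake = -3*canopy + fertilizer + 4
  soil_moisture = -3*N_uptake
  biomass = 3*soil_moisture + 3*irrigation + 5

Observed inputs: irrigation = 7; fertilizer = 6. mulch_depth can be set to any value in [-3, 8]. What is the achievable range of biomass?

-793 to 395

Substituting into the N_uptake equation gives N_uptake = 12*mulch_depth - 5.
So soil_moisture = -36*mulch_depth + 15.
Substituting into the biomass equation gives biomass = -108*mulch_depth + 71.
Linear in mulch_depth, so extremes are at the endpoints: mulch_depth = -3 gives biomass = 395; mulch_depth = 8 gives biomass = -793.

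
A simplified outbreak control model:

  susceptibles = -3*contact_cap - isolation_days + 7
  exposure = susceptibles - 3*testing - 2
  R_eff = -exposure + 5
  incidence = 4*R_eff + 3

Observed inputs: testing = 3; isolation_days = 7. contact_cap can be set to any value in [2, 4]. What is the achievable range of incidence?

Substituting into the susceptibles equation gives susceptibles = -3*contact_cap.
So exposure = -3*contact_cap - 11.
This gives R_eff = 3*contact_cap + 16.
This gives incidence = 12*contact_cap + 67.
Linear in contact_cap, so extremes are at the endpoints: contact_cap = 2 gives incidence = 91; contact_cap = 4 gives incidence = 115.

91 to 115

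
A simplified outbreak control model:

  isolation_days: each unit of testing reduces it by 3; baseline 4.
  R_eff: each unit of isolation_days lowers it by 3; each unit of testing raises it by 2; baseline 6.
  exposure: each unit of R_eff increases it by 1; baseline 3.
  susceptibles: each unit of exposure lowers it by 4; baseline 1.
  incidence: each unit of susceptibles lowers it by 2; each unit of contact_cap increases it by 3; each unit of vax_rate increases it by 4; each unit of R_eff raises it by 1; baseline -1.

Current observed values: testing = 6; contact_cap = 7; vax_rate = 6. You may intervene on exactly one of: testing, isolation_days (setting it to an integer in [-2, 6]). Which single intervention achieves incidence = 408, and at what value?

set testing = 4

Intervening on testing: with other inputs at their observed values, incidence = 99*testing + 12. Solving for 408 gives testing = 4, within [-2, 6].
Intervening on isolation_days: incidence = -27*isolation_days + 228. Reaching 408 requires isolation_days = -20/3, not an integer.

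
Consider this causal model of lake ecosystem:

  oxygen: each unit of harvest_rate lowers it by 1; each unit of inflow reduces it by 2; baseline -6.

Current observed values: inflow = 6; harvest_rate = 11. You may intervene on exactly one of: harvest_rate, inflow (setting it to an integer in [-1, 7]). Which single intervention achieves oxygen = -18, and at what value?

Intervening on harvest_rate: with other inputs at their observed values, oxygen = -harvest_rate - 18. Solving for -18 gives harvest_rate = 0, within [-1, 7].
Intervening on inflow: oxygen = -2*inflow - 17. Reaching -18 requires inflow = 1/2, not an integer.

set harvest_rate = 0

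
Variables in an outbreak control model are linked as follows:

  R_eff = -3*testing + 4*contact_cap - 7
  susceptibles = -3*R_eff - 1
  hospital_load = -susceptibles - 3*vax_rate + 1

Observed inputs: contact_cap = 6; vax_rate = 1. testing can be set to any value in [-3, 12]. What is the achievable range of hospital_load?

-58 to 77

Substituting into the R_eff equation gives R_eff = -3*testing + 17.
susceptibles becomes 9*testing - 52.
hospital_load becomes -9*testing + 50.
Linear in testing, so extremes are at the endpoints: testing = -3 gives hospital_load = 77; testing = 12 gives hospital_load = -58.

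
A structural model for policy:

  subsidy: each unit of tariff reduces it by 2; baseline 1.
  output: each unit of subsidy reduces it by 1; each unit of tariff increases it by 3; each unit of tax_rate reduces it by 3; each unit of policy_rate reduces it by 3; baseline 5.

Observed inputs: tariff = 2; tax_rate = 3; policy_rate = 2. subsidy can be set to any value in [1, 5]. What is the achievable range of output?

-9 to -5

Intervening on subsidy fixes its value directly, overriding its dependence on tariff.
Substituting into the output equation gives output = -subsidy - 4.
Linear in subsidy, so extremes are at the endpoints: subsidy = 1 gives output = -5; subsidy = 5 gives output = -9.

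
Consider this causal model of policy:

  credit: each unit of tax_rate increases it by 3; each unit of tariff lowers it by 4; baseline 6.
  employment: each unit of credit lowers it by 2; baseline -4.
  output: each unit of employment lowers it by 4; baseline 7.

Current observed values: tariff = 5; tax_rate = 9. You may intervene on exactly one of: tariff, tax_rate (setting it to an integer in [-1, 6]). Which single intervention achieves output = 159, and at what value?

set tariff = 4

Intervening on tariff: with other inputs at their observed values, output = -32*tariff + 287. Solving for 159 gives tariff = 4, within [-1, 6].
Intervening on tax_rate: output = 24*tax_rate - 89. Reaching 159 requires tax_rate = 31/3, not an integer.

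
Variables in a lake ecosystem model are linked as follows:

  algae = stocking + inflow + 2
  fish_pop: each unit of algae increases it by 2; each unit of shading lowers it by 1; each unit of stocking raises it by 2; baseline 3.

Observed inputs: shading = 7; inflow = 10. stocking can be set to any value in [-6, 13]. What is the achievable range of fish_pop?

-4 to 72

Substituting into the algae equation gives algae = stocking + 12.
This gives fish_pop = 4*stocking + 20.
Linear in stocking, so extremes are at the endpoints: stocking = -6 gives fish_pop = -4; stocking = 13 gives fish_pop = 72.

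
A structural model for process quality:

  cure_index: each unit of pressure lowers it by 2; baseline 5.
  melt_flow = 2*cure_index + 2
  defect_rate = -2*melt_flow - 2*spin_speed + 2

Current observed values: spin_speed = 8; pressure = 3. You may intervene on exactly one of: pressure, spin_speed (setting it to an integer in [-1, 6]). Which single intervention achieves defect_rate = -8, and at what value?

set spin_speed = 5

Intervening on pressure: defect_rate = 8*pressure - 38. Reaching -8 requires pressure = 15/4, not an integer.
Intervening on spin_speed: with other inputs at their observed values, defect_rate = -2*spin_speed + 2. Solving for -8 gives spin_speed = 5, within [-1, 6].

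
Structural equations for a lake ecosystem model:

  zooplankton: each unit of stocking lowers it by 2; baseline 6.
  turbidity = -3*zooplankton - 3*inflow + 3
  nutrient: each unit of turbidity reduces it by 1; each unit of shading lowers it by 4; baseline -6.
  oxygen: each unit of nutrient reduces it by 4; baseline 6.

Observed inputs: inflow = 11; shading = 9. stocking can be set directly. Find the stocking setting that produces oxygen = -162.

Substituting into the turbidity equation gives turbidity = 6*stocking - 48.
This gives nutrient = -6*stocking + 6.
So oxygen = 24*stocking - 18.
Solve 24*stocking - 18 = -162: stocking = (-162 + 18) / 24 = -6.

stocking = -6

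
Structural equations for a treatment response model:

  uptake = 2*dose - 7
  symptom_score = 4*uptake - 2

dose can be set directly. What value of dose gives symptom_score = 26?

dose = 7

Substituting into the symptom_score equation gives symptom_score = 8*dose - 30.
Solve 8*dose - 30 = 26: dose = (26 + 30) / 8 = 7.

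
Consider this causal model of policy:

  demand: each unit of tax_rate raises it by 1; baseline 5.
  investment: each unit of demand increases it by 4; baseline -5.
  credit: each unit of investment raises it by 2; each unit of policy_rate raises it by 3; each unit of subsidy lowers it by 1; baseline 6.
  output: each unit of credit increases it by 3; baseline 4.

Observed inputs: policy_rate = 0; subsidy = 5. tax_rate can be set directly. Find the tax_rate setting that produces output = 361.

tax_rate = 11

Substituting into the investment equation gives investment = 4*tax_rate + 15.
Substituting into the credit equation gives credit = 8*tax_rate + 31.
So output = 24*tax_rate + 97.
Solve 24*tax_rate + 97 = 361: tax_rate = (361 - 97) / 24 = 11.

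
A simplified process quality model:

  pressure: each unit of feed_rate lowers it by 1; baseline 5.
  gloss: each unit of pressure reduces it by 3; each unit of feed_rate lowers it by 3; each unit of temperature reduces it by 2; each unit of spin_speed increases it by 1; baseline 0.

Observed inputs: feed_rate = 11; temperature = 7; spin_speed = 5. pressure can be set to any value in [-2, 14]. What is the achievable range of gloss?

-84 to -36

Intervening on pressure fixes its value directly, overriding its dependence on feed_rate.
Substituting into the gloss equation gives gloss = -3*pressure - 42.
Linear in pressure, so extremes are at the endpoints: pressure = -2 gives gloss = -36; pressure = 14 gives gloss = -84.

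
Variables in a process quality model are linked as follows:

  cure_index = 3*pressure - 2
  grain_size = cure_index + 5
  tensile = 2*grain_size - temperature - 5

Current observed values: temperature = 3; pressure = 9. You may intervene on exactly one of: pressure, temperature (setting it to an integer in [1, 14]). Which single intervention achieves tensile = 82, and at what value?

set pressure = 14

Intervening on pressure: with other inputs at their observed values, tensile = 6*pressure - 2. Solving for 82 gives pressure = 14, within [1, 14].
Intervening on temperature: tensile = -temperature + 55. Reaching 82 requires temperature = -27, outside [1, 14].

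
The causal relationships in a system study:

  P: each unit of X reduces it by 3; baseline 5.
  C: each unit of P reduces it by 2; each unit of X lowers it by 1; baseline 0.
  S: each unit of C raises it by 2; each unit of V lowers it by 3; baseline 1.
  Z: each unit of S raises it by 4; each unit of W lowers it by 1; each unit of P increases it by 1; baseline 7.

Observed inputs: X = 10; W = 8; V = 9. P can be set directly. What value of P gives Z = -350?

P = 11

Intervening on P fixes its value directly, overriding its dependence on X.
Substituting into the C equation gives C = -2*P - 10.
Substituting into the S equation gives S = -4*P - 46.
This gives Z = -15*P - 185.
Solve -15*P - 185 = -350: P = (-350 + 185) / -15 = 11.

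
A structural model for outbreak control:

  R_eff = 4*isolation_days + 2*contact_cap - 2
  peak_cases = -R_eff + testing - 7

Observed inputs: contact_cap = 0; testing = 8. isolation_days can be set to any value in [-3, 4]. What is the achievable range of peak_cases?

-13 to 15

Substituting into the R_eff equation gives R_eff = 4*isolation_days - 2.
peak_cases becomes -4*isolation_days + 3.
Linear in isolation_days, so extremes are at the endpoints: isolation_days = -3 gives peak_cases = 15; isolation_days = 4 gives peak_cases = -13.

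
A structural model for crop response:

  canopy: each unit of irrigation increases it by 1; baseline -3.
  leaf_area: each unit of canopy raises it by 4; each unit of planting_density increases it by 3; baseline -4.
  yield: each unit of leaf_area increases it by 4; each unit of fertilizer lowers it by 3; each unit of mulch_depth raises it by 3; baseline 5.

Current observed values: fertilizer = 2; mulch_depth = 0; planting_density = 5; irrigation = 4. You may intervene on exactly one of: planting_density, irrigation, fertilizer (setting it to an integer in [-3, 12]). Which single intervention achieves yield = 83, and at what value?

Intervening on planting_density: with other inputs at their observed values, yield = 12*planting_density - 1. Solving for 83 gives planting_density = 7, within [-3, 12].
Intervening on irrigation: yield = 16*irrigation - 5. Reaching 83 requires irrigation = 11/2, not an integer.
Intervening on fertilizer: yield = -3*fertilizer + 65. Reaching 83 requires fertilizer = -6, outside [-3, 12].

set planting_density = 7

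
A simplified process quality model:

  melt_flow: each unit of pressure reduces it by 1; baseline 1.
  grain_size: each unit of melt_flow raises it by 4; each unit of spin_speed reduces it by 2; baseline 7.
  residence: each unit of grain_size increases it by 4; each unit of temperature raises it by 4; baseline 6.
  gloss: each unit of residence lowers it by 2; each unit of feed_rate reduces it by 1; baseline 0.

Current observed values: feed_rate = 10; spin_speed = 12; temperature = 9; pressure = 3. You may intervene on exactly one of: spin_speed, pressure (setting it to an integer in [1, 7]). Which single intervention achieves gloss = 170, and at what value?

set pressure = 5

Intervening on spin_speed: gloss = 16*spin_speed - 86. Reaching 170 requires spin_speed = 16, outside [1, 7].
Intervening on pressure: with other inputs at their observed values, gloss = 32*pressure + 10. Solving for 170 gives pressure = 5, within [1, 7].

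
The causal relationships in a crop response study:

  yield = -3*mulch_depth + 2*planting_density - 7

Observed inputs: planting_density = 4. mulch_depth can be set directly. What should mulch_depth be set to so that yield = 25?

mulch_depth = -8

Substituting into the yield equation gives yield = -3*mulch_depth + 1.
Solve -3*mulch_depth + 1 = 25: mulch_depth = (25 - 1) / -3 = -8.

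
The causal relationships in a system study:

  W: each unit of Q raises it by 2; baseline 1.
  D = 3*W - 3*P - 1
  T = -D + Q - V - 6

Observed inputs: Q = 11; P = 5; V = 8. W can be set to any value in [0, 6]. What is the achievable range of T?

-5 to 13

Intervening on W fixes its value directly, overriding its dependence on Q.
Substituting into the D equation gives D = 3*W - 16.
Substituting into the T equation gives T = -3*W + 13.
Linear in W, so extremes are at the endpoints: W = 0 gives T = 13; W = 6 gives T = -5.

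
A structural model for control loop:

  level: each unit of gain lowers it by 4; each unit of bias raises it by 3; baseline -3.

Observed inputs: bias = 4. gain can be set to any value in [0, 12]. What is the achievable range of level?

-39 to 9

Substituting into the level equation gives level = -4*gain + 9.
Linear in gain, so extremes are at the endpoints: gain = 0 gives level = 9; gain = 12 gives level = -39.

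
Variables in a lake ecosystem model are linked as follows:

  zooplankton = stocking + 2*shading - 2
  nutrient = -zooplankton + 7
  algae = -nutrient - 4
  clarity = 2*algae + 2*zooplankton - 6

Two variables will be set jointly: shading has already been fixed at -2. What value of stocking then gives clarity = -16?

stocking = 9

With shading held at -2:
Substituting into the zooplankton equation gives zooplankton = stocking - 6.
So nutrient = -stocking + 13.
Substituting into the algae equation gives algae = stocking - 17.
Substituting into the clarity equation gives clarity = 4*stocking - 52.
Solve 4*stocking - 52 = -16: stocking = (-16 + 52) / 4 = 9.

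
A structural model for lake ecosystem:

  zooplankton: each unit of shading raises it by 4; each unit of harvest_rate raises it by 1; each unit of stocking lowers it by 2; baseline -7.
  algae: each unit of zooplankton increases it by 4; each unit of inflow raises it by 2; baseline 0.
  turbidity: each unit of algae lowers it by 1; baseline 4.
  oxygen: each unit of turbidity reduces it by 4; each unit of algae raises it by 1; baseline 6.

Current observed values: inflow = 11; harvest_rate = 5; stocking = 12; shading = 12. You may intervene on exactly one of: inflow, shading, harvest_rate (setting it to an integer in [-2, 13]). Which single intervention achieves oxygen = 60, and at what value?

set shading = 6

Intervening on inflow: oxygen = 10*inflow + 430. Reaching 60 requires inflow = -37, outside [-2, 13].
Intervening on shading: with other inputs at their observed values, oxygen = 80*shading - 420. Solving for 60 gives shading = 6, within [-2, 13].
Intervening on harvest_rate: oxygen = 20*harvest_rate + 440. Reaching 60 requires harvest_rate = -19, outside [-2, 13].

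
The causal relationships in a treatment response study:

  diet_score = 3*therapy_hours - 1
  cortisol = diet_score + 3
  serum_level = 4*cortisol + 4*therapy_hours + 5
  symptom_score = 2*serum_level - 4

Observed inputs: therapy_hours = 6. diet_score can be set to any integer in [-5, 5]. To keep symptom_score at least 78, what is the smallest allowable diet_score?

Intervening on diet_score fixes its value directly, overriding its dependence on therapy_hours.
Substituting into the serum_level equation gives serum_level = 4*diet_score + 41.
This gives symptom_score = 8*diet_score + 78.
Require 8*diet_score + 78 ≥ 78, so diet_score ≥ 0.
The smallest integer in [-5, 5] satisfying this is 0.

diet_score = 0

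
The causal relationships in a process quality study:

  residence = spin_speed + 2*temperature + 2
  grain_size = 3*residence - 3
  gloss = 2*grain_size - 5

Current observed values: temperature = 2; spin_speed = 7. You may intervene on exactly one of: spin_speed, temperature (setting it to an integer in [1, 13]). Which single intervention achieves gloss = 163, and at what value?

set temperature = 10

Intervening on spin_speed: gloss = 6*spin_speed + 25. Reaching 163 requires spin_speed = 23, outside [1, 13].
Intervening on temperature: with other inputs at their observed values, gloss = 12*temperature + 43. Solving for 163 gives temperature = 10, within [1, 13].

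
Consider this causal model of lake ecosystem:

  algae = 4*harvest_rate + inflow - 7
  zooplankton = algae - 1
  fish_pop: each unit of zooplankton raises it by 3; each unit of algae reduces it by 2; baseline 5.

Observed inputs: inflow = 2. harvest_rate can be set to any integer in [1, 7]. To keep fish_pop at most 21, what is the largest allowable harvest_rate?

Substituting into the algae equation gives algae = 4*harvest_rate - 5.
Substituting into the zooplankton equation gives zooplankton = 4*harvest_rate - 6.
Substituting into the fish_pop equation gives fish_pop = 4*harvest_rate - 3.
Require 4*harvest_rate - 3 ≤ 21, so harvest_rate ≤ 6.
The largest integer in [1, 7] satisfying this is 6.

harvest_rate = 6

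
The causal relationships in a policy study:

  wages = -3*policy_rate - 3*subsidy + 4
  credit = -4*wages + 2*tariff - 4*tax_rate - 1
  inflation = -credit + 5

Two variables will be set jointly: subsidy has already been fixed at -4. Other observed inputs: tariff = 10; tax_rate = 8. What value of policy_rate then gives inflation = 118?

policy_rate = -3

With subsidy held at -4:
Substituting into the wages equation gives wages = -3*policy_rate + 16.
Substituting into the credit equation gives credit = 12*policy_rate - 77.
Substituting into the inflation equation gives inflation = -12*policy_rate + 82.
Solve -12*policy_rate + 82 = 118: policy_rate = (118 - 82) / -12 = -3.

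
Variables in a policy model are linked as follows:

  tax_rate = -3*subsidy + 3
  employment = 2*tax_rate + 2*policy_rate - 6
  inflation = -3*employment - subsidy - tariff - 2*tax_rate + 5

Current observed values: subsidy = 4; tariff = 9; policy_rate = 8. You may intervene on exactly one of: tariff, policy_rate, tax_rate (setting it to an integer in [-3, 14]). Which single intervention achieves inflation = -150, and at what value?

set tax_rate = 14

Intervening on tariff: inflation = -tariff + 43. Reaching -150 requires tariff = 193, outside [-3, 14].
Intervening on policy_rate: inflation = -6*policy_rate + 82. Reaching -150 requires policy_rate = 116/3, not an integer.
Intervening on tax_rate: with other inputs at their observed values, inflation = -8*tax_rate - 38. Solving for -150 gives tax_rate = 14, within [-3, 14].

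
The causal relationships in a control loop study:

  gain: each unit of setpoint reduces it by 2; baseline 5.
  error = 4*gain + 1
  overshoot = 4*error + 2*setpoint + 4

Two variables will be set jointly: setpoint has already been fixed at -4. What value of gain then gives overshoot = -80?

With setpoint held at -4:
Intervening on gain fixes its value directly, overriding its dependence on setpoint.
Substituting into the overshoot equation gives overshoot = 16*gain.
Solve 16*gain = -80: gain = -80 / 16 = -5.

gain = -5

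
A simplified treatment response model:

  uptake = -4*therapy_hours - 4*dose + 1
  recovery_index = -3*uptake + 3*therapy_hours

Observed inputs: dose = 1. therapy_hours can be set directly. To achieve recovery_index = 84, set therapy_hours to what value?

therapy_hours = 5

Substituting into the uptake equation gives uptake = -4*therapy_hours - 3.
So recovery_index = 15*therapy_hours + 9.
Solve 15*therapy_hours + 9 = 84: therapy_hours = (84 - 9) / 15 = 5.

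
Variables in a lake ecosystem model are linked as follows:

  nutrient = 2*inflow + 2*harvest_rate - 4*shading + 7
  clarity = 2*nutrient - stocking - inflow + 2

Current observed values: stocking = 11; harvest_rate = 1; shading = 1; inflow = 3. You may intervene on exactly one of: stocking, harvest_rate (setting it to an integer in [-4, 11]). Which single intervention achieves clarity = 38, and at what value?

set harvest_rate = 8

Intervening on stocking: clarity = -stocking + 21. Reaching 38 requires stocking = -17, outside [-4, 11].
Intervening on harvest_rate: with other inputs at their observed values, clarity = 4*harvest_rate + 6. Solving for 38 gives harvest_rate = 8, within [-4, 11].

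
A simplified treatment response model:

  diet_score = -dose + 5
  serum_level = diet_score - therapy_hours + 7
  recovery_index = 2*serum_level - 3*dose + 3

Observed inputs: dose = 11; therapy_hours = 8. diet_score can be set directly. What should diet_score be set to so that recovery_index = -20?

Intervening on diet_score fixes its value directly, overriding its dependence on dose.
Substituting into the serum_level equation gives serum_level = diet_score - 1.
So recovery_index = 2*diet_score - 32.
Solve 2*diet_score - 32 = -20: diet_score = (-20 + 32) / 2 = 6.

diet_score = 6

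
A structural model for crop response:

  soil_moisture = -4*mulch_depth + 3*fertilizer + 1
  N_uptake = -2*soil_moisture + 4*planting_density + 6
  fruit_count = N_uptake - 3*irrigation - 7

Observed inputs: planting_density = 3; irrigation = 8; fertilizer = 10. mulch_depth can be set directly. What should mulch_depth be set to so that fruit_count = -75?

mulch_depth = 0

Substituting into the soil_moisture equation gives soil_moisture = -4*mulch_depth + 31.
This gives N_uptake = 8*mulch_depth - 44.
So fruit_count = 8*mulch_depth - 75.
Solve 8*mulch_depth - 75 = -75: mulch_depth = (-75 + 75) / 8 = 0.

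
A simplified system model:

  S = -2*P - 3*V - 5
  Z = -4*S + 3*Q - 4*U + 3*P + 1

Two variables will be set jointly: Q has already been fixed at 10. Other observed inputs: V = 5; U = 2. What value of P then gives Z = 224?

With Q held at 10:
Substituting into the S equation gives S = -2*P - 20.
Substituting into the Z equation gives Z = 11*P + 103.
Solve 11*P + 103 = 224: P = (224 - 103) / 11 = 11.

P = 11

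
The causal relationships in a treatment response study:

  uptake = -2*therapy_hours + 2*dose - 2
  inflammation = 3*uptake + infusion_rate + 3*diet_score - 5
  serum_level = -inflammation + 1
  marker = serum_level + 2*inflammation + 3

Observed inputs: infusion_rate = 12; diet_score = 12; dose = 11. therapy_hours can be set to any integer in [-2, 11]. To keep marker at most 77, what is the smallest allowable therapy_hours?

therapy_hours = 5

Substituting into the uptake equation gives uptake = -2*therapy_hours + 20.
Substituting into the inflammation equation gives inflammation = -6*therapy_hours + 103.
So serum_level = 6*therapy_hours - 102.
Substituting into the marker equation gives marker = -6*therapy_hours + 107.
Require -6*therapy_hours + 107 ≤ 77, so therapy_hours ≥ 5.
The smallest integer in [-2, 11] satisfying this is 5.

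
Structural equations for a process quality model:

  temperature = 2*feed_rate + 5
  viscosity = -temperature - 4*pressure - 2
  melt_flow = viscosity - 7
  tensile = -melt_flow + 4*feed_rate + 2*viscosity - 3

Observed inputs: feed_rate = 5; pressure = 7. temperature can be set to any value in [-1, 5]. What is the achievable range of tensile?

Intervening on temperature fixes its value directly, overriding its dependence on feed_rate.
Substituting into the viscosity equation gives viscosity = -temperature - 30.
melt_flow becomes -temperature - 37.
So tensile = -temperature - 6.
Linear in temperature, so extremes are at the endpoints: temperature = -1 gives tensile = -5; temperature = 5 gives tensile = -11.

-11 to -5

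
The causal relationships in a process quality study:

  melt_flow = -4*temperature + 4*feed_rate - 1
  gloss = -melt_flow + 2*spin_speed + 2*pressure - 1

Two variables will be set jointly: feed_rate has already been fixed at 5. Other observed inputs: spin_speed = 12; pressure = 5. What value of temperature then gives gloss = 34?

With feed_rate held at 5:
Substituting into the melt_flow equation gives melt_flow = -4*temperature + 19.
This gives gloss = 4*temperature + 14.
Solve 4*temperature + 14 = 34: temperature = (34 - 14) / 4 = 5.

temperature = 5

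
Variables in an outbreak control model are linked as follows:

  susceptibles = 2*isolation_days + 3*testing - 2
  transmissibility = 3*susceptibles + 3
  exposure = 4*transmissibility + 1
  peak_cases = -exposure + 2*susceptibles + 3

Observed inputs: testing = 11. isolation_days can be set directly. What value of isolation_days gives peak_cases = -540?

Substituting into the susceptibles equation gives susceptibles = 2*isolation_days + 31.
This gives transmissibility = 6*isolation_days + 96.
Substituting into the exposure equation gives exposure = 24*isolation_days + 385.
Substituting into the peak_cases equation gives peak_cases = -20*isolation_days - 320.
Solve -20*isolation_days - 320 = -540: isolation_days = (-540 + 320) / -20 = 11.

isolation_days = 11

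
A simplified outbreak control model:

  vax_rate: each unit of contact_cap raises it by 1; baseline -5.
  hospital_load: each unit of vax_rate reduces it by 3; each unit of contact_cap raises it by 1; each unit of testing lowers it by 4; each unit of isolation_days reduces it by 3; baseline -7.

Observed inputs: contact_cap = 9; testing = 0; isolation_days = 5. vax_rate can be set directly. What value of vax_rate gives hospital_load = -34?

Intervening on vax_rate fixes its value directly, overriding its dependence on contact_cap.
Substituting into the hospital_load equation gives hospital_load = -3*vax_rate - 13.
Solve -3*vax_rate - 13 = -34: vax_rate = (-34 + 13) / -3 = 7.

vax_rate = 7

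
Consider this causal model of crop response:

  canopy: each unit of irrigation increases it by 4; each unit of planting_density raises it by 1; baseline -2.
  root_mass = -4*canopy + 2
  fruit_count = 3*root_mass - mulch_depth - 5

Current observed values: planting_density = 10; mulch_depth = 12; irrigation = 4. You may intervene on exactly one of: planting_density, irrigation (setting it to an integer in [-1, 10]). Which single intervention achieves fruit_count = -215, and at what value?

Intervening on planting_density: with other inputs at their observed values, fruit_count = -12*planting_density - 179. Solving for -215 gives planting_density = 3, within [-1, 10].
Intervening on irrigation: fruit_count = -48*irrigation - 107. Reaching -215 requires irrigation = 9/4, not an integer.

set planting_density = 3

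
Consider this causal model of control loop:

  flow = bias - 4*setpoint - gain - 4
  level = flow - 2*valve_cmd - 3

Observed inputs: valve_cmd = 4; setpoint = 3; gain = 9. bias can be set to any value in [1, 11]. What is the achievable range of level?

Substituting into the flow equation gives flow = bias - 25.
Substituting into the level equation gives level = bias - 36.
Linear in bias, so extremes are at the endpoints: bias = 1 gives level = -35; bias = 11 gives level = -25.

-35 to -25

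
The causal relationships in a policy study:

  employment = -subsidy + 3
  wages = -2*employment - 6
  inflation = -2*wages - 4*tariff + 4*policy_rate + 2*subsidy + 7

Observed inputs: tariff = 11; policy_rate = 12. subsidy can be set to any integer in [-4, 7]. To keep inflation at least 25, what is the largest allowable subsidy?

subsidy = 5

Substituting into the wages equation gives wages = 2*subsidy - 12.
Substituting into the inflation equation gives inflation = -2*subsidy + 35.
Require -2*subsidy + 35 ≥ 25, so subsidy ≤ 5.
The largest integer in [-4, 7] satisfying this is 5.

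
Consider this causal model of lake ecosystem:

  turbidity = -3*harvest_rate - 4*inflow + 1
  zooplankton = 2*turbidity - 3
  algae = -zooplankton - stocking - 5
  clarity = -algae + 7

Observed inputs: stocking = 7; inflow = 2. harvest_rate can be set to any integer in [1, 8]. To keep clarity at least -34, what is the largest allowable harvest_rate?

Substituting into the turbidity equation gives turbidity = -3*harvest_rate - 7.
Substituting into the zooplankton equation gives zooplankton = -6*harvest_rate - 17.
This gives algae = 6*harvest_rate + 5.
Substituting into the clarity equation gives clarity = -6*harvest_rate + 2.
Require -6*harvest_rate + 2 ≥ -34, so harvest_rate ≤ 6.
The largest integer in [1, 8] satisfying this is 6.

harvest_rate = 6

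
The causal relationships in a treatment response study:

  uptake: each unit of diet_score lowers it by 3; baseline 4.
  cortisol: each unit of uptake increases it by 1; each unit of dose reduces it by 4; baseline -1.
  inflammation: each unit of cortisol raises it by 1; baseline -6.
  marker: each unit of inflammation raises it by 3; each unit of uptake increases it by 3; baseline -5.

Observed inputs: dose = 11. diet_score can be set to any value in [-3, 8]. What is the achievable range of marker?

-278 to -80

Substituting into the cortisol equation gives cortisol = -3*diet_score - 41.
Substituting into the inflammation equation gives inflammation = -3*diet_score - 47.
This gives marker = -18*diet_score - 134.
Linear in diet_score, so extremes are at the endpoints: diet_score = -3 gives marker = -80; diet_score = 8 gives marker = -278.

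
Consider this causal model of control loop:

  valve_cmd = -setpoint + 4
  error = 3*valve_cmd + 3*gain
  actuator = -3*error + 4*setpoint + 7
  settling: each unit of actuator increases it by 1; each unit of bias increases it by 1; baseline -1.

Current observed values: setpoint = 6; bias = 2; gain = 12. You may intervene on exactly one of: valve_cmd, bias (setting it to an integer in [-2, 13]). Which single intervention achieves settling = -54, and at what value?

set bias = 6

Intervening on valve_cmd: settling = -9*valve_cmd - 76. Reaching -54 requires valve_cmd = -22/9, not an integer.
Intervening on bias: with other inputs at their observed values, settling = bias - 60. Solving for -54 gives bias = 6, within [-2, 13].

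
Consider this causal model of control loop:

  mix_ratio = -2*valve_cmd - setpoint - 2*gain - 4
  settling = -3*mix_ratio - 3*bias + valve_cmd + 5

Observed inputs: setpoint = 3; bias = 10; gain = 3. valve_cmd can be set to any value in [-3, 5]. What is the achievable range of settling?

-7 to 49

Substituting into the mix_ratio equation gives mix_ratio = -2*valve_cmd - 13.
settling becomes 7*valve_cmd + 14.
Linear in valve_cmd, so extremes are at the endpoints: valve_cmd = -3 gives settling = -7; valve_cmd = 5 gives settling = 49.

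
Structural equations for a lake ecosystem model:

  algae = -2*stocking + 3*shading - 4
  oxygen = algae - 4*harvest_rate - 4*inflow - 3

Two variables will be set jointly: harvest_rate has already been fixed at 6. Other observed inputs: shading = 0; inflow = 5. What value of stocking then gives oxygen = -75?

stocking = 12

With harvest_rate held at 6:
Substituting into the algae equation gives algae = -2*stocking - 4.
So oxygen = -2*stocking - 51.
Solve -2*stocking - 51 = -75: stocking = (-75 + 51) / -2 = 12.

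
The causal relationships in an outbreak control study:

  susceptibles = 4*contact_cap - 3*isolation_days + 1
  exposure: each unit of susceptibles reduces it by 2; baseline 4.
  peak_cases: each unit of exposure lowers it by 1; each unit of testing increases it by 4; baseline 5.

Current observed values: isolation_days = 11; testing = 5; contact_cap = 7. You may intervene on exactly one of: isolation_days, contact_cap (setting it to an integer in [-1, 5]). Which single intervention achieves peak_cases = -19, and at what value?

Intervening on isolation_days: peak_cases = -6*isolation_days + 79. Reaching -19 requires isolation_days = 49/3, not an integer.
Intervening on contact_cap: with other inputs at their observed values, peak_cases = 8*contact_cap - 43. Solving for -19 gives contact_cap = 3, within [-1, 5].

set contact_cap = 3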